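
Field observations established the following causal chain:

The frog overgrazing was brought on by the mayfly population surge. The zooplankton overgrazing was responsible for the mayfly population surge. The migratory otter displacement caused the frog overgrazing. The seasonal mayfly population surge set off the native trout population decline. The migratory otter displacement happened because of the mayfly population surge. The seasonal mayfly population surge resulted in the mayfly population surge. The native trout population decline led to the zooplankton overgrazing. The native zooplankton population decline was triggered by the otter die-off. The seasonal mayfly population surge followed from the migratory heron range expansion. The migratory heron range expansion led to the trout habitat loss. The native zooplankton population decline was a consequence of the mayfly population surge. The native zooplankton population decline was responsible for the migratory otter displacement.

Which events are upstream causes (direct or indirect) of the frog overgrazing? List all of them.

Immediate causes of the frog overgrazing: the mayfly population surge, the migratory otter displacement.
Further upstream: the migratory heron range expansion, the seasonal mayfly population surge, the native trout population decline, the zooplankton overgrazing, the native zooplankton population decline, the otter die-off.

the mayfly population surge, the migratory heron range expansion, the migratory otter displacement, the native trout population decline, the native zooplankton population decline, the otter die-off, the seasonal mayfly population surge, the zooplankton overgrazing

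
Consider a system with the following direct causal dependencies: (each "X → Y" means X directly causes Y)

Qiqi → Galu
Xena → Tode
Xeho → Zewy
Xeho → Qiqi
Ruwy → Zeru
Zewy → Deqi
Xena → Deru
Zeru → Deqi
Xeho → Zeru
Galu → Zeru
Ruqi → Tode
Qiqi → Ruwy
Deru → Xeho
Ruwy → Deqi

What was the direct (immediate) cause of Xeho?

Deru

Upstream contributors include Xena, but only Deru feeds directly into Xeho.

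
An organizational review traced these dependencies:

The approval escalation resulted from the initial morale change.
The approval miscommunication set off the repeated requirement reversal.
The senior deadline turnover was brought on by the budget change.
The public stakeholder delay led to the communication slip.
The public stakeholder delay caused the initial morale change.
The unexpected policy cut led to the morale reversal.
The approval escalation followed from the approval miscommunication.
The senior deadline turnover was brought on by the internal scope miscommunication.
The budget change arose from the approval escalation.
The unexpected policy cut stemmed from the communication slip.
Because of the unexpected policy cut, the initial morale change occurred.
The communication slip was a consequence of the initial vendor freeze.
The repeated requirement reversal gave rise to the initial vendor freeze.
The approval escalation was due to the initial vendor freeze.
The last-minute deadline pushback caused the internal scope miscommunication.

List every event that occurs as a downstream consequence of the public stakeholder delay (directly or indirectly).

Direct effects: the communication slip, the initial morale change.
2 steps out: the unexpected policy cut, the approval escalation.
3 steps out: the budget change, the morale reversal.
4 steps out: the senior deadline turnover.
Not reachable from it: the approval miscommunication, the last-minute deadline pushback, the repeated requirement reversal, the initial vendor freeze, the internal scope miscommunication.

the approval escalation, the budget change, the communication slip, the initial morale change, the morale reversal, the senior deadline turnover, the unexpected policy cut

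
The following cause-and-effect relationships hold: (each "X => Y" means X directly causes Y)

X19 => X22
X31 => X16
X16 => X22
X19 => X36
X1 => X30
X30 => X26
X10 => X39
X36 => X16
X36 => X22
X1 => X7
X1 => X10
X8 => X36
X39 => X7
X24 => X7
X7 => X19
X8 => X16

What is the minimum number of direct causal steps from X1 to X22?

3

Shortest chain: X1 → X7 → X19 → X22.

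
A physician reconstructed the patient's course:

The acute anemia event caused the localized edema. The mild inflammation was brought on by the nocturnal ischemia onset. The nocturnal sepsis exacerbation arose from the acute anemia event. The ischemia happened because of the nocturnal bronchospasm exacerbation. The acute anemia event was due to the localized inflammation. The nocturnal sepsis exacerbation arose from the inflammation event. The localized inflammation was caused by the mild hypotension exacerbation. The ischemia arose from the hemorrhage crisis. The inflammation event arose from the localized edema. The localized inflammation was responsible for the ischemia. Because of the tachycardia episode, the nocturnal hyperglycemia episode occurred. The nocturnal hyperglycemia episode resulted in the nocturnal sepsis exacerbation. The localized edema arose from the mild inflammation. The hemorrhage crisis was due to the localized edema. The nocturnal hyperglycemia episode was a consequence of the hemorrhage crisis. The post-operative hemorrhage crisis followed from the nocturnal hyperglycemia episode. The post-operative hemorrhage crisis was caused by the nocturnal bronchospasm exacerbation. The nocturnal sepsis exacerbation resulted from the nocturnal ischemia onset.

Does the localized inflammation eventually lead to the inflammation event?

There is a causal chain: the localized inflammation → the acute anemia event → the localized edema → the inflammation event.

Yes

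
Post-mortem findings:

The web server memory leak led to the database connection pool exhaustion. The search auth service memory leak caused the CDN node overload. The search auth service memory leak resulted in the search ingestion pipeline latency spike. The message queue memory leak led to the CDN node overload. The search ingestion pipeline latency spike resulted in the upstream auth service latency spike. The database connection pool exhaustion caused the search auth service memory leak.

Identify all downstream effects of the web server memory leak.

Direct effects: the database connection pool exhaustion.
2 steps out: the search auth service memory leak.
3 steps out: the search ingestion pipeline latency spike, the CDN node overload.
4 steps out: the upstream auth service latency spike.
Not reachable from it: the message queue memory leak.

the CDN node overload, the database connection pool exhaustion, the search auth service memory leak, the search ingestion pipeline latency spike, the upstream auth service latency spike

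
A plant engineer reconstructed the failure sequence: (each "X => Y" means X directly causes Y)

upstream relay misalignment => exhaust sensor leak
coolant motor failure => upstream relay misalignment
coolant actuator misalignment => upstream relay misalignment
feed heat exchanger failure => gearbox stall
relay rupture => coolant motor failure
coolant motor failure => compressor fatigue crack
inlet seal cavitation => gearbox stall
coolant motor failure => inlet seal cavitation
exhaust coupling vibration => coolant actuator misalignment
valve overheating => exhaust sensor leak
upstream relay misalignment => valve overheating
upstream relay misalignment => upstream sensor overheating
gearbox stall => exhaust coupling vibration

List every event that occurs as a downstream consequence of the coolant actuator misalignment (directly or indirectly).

the exhaust sensor leak, the upstream relay misalignment, the upstream sensor overheating, the valve overheating

Direct effects: the upstream relay misalignment.
2 steps out: the valve overheating, the upstream sensor overheating, the exhaust sensor leak.
Not reachable from it: the relay rupture, the coolant motor failure, the feed heat exchanger failure, the inlet seal cavitation, the gearbox stall, the compressor fatigue crack, the exhaust coupling vibration.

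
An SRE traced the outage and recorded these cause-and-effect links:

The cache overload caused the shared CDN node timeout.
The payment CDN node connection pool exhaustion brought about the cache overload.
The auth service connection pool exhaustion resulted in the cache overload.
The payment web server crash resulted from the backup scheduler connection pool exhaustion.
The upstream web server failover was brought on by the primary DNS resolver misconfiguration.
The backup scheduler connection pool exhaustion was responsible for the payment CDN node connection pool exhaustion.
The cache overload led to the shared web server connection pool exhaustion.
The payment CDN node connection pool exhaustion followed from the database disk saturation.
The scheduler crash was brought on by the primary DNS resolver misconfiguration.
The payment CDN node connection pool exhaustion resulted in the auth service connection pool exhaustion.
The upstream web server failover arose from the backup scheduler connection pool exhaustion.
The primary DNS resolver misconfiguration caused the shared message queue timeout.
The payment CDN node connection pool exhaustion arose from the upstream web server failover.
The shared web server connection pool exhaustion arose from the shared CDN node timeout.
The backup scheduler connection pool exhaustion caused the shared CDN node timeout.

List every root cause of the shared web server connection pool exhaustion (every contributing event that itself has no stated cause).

Tracing upstream from the shared web server connection pool exhaustion: the shared web server connection pool exhaustion ← the cache overload ← the payment CDN node connection pool exhaustion ← the upstream web server failover ← the primary DNS resolver misconfiguration.
A separate upstream branch: the shared web server connection pool exhaustion ← the shared CDN node timeout ← the backup scheduler connection pool exhaustion.
A separate upstream branch: the shared web server connection pool exhaustion ← the cache overload ← the payment CDN node connection pool exhaustion ← the database disk saturation.
Each of those chain origins has no stated cause.

the backup scheduler connection pool exhaustion, the database disk saturation, the primary DNS resolver misconfiguration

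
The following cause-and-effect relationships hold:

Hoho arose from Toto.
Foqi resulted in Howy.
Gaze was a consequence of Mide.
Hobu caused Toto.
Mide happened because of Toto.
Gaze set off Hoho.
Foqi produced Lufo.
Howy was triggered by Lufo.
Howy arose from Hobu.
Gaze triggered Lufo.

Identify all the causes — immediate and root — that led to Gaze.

Hobu, Mide, Toto

Immediate cause of Gaze: Mide.
Further upstream: Hobu, Toto.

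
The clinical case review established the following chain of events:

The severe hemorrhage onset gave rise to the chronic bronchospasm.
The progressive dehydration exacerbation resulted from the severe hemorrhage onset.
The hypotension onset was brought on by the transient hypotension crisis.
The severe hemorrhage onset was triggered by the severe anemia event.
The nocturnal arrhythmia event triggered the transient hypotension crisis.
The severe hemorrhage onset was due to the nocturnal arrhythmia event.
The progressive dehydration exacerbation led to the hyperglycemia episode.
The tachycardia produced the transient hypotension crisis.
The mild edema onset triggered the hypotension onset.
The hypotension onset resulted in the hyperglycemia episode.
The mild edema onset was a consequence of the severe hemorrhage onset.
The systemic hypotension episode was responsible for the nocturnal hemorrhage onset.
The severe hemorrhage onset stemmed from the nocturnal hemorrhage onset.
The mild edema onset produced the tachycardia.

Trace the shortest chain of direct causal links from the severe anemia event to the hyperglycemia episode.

the severe anemia event → the severe hemorrhage onset → the progressive dehydration exacerbation → the hyperglycemia episode

the severe anemia event → the severe hemorrhage onset
the severe hemorrhage onset → the progressive dehydration exacerbation
the progressive dehydration exacerbation → the hyperglycemia episode
Length: 3 steps.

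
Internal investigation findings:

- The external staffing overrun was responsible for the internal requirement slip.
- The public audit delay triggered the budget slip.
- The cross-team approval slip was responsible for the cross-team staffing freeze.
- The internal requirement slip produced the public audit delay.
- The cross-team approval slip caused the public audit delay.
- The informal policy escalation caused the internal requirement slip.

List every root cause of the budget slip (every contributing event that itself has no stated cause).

Tracing upstream from the budget slip: the budget slip ← the public audit delay ← the internal requirement slip ← the external staffing overrun.
A separate upstream branch: the budget slip ← the public audit delay ← the internal requirement slip ← the informal policy escalation.
A separate upstream branch: the budget slip ← the public audit delay ← the cross-team approval slip.
Each of those chain origins has no stated cause.

the cross-team approval slip, the external staffing overrun, the informal policy escalation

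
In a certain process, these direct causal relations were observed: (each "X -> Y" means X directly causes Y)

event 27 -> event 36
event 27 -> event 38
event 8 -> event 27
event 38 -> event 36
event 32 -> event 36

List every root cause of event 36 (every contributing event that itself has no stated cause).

event 32, event 8

Tracing upstream from event 36: event 36 ← event 27 ← event 8.
A separate upstream branch: event 36 ← event 32.
Each of those chain origins has no stated cause.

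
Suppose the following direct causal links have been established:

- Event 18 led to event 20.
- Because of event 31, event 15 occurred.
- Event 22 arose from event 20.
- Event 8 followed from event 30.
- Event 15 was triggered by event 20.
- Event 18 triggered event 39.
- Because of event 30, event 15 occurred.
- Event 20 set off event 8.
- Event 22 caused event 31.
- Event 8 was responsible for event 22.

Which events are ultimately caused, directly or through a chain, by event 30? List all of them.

event 15, event 22, event 31, event 8

Direct effects: event 8, event 15.
2 steps out: event 22.
3 steps out: event 31.
Not reachable from it: event 18, event 39, event 20.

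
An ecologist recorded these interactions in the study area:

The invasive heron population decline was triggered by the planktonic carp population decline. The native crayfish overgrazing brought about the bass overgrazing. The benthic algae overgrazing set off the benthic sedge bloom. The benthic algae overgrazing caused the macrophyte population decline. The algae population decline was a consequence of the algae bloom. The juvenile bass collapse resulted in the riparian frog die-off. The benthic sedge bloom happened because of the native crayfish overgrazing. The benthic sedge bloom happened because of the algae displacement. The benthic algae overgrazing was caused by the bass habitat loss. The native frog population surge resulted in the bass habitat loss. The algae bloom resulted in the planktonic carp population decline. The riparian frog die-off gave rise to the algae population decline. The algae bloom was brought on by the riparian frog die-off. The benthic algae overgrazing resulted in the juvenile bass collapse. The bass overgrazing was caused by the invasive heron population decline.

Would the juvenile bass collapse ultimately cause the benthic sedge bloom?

No

The juvenile bass collapse leads to the riparian frog die-off, the algae bloom, the planktonic carp population decline, the invasive heron population decline, the bass overgrazing, the algae population decline; the benthic sedge bloom is not among them.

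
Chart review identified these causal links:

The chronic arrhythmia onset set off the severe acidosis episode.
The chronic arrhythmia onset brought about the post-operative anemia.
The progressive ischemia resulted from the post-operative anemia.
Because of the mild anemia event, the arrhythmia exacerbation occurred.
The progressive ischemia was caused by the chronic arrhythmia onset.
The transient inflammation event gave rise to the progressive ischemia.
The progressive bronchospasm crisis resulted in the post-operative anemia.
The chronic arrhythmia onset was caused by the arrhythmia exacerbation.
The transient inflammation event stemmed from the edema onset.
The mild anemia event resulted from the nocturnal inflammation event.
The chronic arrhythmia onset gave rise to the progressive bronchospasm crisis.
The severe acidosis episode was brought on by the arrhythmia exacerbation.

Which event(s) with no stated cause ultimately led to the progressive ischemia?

the edema onset, the nocturnal inflammation event

Tracing upstream from the progressive ischemia: the progressive ischemia ← the transient inflammation event ← the edema onset.
A separate upstream branch: the progressive ischemia ← the chronic arrhythmia onset ← the arrhythmia exacerbation ← the mild anemia event ← the nocturnal inflammation event.
Each of those chain origins has no stated cause.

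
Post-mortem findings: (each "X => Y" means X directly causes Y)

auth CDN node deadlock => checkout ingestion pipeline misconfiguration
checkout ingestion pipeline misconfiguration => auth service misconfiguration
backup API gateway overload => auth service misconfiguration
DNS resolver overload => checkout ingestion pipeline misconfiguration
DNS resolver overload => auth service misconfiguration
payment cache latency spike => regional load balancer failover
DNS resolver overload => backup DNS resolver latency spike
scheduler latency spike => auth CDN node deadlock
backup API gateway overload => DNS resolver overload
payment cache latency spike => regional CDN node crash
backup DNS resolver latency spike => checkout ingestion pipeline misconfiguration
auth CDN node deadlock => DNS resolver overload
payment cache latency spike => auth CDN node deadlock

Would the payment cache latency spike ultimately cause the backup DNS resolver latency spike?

Yes

There is a causal chain: the payment cache latency spike → the auth CDN node deadlock → the DNS resolver overload → the backup DNS resolver latency spike.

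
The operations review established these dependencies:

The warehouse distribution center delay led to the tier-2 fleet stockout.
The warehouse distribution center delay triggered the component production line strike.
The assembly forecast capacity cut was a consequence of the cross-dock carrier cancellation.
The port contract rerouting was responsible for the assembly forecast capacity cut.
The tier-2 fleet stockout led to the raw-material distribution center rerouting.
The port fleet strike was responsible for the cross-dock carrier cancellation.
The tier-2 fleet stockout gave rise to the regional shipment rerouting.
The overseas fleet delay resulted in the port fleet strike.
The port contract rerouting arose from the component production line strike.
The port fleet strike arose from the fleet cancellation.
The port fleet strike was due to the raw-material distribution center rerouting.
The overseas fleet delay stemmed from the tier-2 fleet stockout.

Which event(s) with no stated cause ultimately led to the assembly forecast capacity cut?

the fleet cancellation, the warehouse distribution center delay

Tracing upstream from the assembly forecast capacity cut: the assembly forecast capacity cut ← the port contract rerouting ← the component production line strike ← the warehouse distribution center delay.
A separate upstream branch: the assembly forecast capacity cut ← the cross-dock carrier cancellation ← the port fleet strike ← the fleet cancellation.
Each of those chain origins has no stated cause.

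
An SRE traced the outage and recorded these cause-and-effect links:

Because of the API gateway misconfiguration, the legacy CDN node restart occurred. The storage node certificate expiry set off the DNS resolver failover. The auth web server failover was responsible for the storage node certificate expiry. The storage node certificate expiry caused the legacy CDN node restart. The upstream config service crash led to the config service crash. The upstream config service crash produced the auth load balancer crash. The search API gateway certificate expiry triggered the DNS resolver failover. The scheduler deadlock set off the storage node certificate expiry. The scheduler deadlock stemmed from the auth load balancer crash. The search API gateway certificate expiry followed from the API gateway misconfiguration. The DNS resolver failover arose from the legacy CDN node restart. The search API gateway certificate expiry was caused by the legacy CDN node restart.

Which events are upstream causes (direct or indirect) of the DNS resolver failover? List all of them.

Immediate causes of the DNS resolver failover: the storage node certificate expiry, the legacy CDN node restart, the search API gateway certificate expiry.
Further upstream: the upstream config service crash, the API gateway misconfiguration, the auth load balancer crash, the scheduler deadlock, the auth web server failover.

the API gateway misconfiguration, the auth load balancer crash, the auth web server failover, the legacy CDN node restart, the scheduler deadlock, the search API gateway certificate expiry, the storage node certificate expiry, the upstream config service crash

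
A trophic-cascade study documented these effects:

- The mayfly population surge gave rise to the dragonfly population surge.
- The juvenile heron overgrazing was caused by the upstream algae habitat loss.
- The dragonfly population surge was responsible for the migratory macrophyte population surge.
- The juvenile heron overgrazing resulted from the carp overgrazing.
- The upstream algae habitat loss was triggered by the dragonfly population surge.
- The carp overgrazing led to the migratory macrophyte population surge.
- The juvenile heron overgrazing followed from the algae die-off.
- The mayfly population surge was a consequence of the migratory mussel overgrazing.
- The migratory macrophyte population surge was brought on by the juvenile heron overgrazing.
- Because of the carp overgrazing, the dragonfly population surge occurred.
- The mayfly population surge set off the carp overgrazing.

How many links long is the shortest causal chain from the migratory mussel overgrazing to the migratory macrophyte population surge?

3

Shortest chain: the migratory mussel overgrazing → the mayfly population surge → the carp overgrazing → the migratory macrophyte population surge.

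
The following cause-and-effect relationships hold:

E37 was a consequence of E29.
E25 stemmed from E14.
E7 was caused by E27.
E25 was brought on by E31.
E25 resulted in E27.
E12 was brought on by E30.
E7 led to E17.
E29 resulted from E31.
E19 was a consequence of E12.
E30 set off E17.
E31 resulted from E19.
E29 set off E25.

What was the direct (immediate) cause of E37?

Upstream contributors include E30, E12, E19, E31, but only E29 feeds directly into E37.

E29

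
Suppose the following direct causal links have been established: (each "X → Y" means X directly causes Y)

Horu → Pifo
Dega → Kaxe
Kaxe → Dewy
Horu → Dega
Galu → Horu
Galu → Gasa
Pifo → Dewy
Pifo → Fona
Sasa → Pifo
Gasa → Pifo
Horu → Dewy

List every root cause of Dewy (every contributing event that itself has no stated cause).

Tracing upstream from Dewy: Dewy ← Horu ← Galu.
A separate upstream branch: Dewy ← Pifo ← Sasa.
Each of those chain origins has no stated cause.

Galu, Sasa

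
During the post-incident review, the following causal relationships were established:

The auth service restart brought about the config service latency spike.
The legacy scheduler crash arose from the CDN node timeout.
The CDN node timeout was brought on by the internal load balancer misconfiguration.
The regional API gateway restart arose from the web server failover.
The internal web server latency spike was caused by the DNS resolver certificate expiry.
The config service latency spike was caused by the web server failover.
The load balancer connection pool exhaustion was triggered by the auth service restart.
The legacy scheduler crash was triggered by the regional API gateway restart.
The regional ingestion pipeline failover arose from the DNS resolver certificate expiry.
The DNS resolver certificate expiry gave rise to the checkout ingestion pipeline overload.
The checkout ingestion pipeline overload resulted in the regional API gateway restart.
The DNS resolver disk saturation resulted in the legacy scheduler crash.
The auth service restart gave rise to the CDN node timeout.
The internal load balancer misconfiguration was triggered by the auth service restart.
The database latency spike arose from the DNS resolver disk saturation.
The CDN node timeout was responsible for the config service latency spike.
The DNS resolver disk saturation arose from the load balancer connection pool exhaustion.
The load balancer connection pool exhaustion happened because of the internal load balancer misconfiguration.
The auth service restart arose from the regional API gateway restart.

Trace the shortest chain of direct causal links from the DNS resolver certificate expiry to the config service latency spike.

the DNS resolver certificate expiry → the checkout ingestion pipeline overload → the regional API gateway restart → the auth service restart → the config service latency spike

the DNS resolver certificate expiry → the checkout ingestion pipeline overload
the checkout ingestion pipeline overload → the regional API gateway restart
the regional API gateway restart → the auth service restart
the auth service restart → the config service latency spike
Length: 4 steps.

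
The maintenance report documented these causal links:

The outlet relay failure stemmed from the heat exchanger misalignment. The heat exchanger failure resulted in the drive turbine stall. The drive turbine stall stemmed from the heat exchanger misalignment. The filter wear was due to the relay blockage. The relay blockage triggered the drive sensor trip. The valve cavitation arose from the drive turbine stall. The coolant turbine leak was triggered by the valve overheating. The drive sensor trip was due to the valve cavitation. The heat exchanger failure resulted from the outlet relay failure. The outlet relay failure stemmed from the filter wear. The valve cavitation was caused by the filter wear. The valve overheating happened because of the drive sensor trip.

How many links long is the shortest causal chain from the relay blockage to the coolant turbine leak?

3

Shortest chain: the relay blockage → the drive sensor trip → the valve overheating → the coolant turbine leak.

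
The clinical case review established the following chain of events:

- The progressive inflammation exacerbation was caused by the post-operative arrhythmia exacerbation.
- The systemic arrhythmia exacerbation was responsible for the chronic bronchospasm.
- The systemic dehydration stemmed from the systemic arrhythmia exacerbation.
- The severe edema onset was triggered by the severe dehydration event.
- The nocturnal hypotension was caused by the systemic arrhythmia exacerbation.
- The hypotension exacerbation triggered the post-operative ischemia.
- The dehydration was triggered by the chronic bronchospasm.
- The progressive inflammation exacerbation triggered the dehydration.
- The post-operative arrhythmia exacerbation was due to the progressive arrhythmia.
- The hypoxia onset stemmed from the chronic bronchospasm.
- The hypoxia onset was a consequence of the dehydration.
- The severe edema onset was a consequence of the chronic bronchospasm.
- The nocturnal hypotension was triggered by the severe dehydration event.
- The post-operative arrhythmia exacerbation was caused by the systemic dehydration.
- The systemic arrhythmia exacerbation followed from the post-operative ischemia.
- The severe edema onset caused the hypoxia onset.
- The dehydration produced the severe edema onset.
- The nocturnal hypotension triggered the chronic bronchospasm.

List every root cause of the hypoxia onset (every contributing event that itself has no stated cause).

the hypotension exacerbation, the progressive arrhythmia, the severe dehydration event

Tracing upstream from the hypoxia onset: the hypoxia onset ← the chronic bronchospasm ← the systemic arrhythmia exacerbation ← the post-operative ischemia ← the hypotension exacerbation.
A separate upstream branch: the hypoxia onset ← the severe edema onset ← the severe dehydration event.
A separate upstream branch: the hypoxia onset ← the dehydration ← the progressive inflammation exacerbation ← the post-operative arrhythmia exacerbation ← the progressive arrhythmia.
Each of those chain origins has no stated cause.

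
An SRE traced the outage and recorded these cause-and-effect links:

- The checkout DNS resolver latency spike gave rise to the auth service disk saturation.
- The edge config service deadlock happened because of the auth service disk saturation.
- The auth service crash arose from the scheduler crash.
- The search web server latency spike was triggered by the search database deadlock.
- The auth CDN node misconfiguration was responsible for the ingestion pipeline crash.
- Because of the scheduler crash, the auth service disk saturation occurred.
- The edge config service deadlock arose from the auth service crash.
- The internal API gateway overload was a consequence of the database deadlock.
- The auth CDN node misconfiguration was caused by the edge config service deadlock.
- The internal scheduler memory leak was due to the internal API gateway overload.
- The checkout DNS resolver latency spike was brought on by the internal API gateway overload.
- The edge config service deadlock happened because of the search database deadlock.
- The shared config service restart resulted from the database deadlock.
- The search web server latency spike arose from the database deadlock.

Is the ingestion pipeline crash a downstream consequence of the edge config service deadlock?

There is a causal chain: the edge config service deadlock → the auth CDN node misconfiguration → the ingestion pipeline crash.

Yes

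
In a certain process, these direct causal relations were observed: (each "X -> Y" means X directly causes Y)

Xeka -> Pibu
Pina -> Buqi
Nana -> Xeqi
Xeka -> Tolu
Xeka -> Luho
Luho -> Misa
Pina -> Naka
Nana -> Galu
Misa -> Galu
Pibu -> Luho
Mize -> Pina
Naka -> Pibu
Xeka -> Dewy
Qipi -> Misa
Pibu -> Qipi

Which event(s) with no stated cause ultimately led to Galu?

Tracing upstream from Galu: Galu ← Misa ← Luho ← Xeka.
A separate upstream branch: Galu ← Nana.
A separate upstream branch: Galu ← Misa ← Qipi ← Pibu ← Naka ← Pina ← Mize.
Each of those chain origins has no stated cause.

Mize, Nana, Xeka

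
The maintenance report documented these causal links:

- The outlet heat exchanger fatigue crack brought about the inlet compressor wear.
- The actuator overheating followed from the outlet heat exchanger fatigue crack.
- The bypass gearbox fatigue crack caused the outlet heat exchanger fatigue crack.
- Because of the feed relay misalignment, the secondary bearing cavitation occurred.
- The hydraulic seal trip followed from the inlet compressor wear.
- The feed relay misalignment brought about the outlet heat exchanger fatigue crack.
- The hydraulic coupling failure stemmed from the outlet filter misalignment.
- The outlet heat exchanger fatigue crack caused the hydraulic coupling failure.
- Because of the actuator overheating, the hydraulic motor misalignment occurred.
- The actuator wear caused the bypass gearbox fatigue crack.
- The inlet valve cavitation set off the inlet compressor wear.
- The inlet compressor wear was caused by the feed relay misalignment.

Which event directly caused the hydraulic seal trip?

the inlet compressor wear

Upstream contributors include the feed relay misalignment, the actuator wear, the bypass gearbox fatigue crack, the outlet heat exchanger fatigue crack, the inlet valve cavitation, but only the inlet compressor wear feeds directly into the hydraulic seal trip.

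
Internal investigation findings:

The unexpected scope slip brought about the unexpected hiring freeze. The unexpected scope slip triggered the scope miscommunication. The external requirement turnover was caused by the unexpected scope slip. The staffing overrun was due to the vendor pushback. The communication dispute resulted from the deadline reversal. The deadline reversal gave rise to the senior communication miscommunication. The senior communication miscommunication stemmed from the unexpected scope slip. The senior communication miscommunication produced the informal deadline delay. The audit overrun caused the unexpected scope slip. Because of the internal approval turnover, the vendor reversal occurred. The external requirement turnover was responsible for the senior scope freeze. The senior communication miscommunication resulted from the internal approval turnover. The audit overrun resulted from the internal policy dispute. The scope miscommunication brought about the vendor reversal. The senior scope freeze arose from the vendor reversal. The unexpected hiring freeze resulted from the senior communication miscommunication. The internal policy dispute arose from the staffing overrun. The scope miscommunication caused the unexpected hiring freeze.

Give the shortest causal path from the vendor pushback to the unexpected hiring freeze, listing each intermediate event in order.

the vendor pushback → the staffing overrun → the internal policy dispute → the audit overrun → the unexpected scope slip → the unexpected hiring freeze

the vendor pushback → the staffing overrun
the staffing overrun → the internal policy dispute
the internal policy dispute → the audit overrun
the audit overrun → the unexpected scope slip
the unexpected scope slip → the unexpected hiring freeze
Length: 5 steps.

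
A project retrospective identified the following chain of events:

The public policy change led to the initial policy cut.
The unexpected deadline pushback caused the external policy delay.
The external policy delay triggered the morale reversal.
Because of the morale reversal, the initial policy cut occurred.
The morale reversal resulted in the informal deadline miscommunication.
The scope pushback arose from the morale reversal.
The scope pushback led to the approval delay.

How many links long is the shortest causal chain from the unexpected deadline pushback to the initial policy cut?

3

Shortest chain: the unexpected deadline pushback → the external policy delay → the morale reversal → the initial policy cut.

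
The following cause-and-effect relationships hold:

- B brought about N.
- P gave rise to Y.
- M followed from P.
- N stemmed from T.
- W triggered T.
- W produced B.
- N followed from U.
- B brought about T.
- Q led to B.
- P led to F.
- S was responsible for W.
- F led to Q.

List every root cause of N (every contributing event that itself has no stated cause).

P, S, U

Tracing upstream from N: N ← B ← Q ← F ← P.
A separate upstream branch: N ← B ← W ← S.
A separate upstream branch: N ← U.
Each of those chain origins has no stated cause.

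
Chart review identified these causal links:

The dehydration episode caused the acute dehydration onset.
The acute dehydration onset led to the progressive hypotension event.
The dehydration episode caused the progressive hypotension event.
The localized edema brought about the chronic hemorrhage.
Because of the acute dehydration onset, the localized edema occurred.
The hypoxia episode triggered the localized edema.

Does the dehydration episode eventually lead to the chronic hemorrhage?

There is a causal chain: the dehydration episode → the acute dehydration onset → the localized edema → the chronic hemorrhage.

Yes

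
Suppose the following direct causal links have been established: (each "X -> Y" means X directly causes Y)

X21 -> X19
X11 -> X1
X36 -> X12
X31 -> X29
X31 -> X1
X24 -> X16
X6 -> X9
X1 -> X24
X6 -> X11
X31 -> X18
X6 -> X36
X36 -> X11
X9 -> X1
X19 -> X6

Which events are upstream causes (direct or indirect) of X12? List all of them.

X19, X21, X36, X6

Immediate cause of X12: X36.
Further upstream: X21, X19, X6.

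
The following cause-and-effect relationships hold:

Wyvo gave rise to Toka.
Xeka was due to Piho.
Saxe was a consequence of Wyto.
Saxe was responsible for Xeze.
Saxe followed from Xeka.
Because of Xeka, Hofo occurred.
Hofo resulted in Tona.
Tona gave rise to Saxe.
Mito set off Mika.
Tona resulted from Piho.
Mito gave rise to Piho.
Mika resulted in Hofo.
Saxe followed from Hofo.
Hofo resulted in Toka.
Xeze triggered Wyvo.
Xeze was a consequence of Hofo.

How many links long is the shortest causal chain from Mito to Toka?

Shortest chain: Mito → Mika → Hofo → Toka.

3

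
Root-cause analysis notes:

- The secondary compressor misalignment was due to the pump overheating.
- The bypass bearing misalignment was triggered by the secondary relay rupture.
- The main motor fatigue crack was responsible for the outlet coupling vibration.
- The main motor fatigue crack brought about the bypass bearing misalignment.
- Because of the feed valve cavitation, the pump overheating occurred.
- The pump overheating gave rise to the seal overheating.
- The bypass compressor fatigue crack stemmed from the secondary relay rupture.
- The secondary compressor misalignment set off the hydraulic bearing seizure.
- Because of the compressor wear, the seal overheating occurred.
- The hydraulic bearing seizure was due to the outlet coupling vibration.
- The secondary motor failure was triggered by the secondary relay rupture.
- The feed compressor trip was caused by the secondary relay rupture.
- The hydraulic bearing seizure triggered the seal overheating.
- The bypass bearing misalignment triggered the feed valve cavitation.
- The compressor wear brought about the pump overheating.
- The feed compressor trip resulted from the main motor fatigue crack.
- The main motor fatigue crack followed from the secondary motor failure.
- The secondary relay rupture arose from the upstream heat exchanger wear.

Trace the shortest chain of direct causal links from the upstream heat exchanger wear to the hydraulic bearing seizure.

the upstream heat exchanger wear → the secondary relay rupture → the secondary motor failure → the main motor fatigue crack → the outlet coupling vibration → the hydraulic bearing seizure

the upstream heat exchanger wear → the secondary relay rupture
the secondary relay rupture → the secondary motor failure
the secondary motor failure → the main motor fatigue crack
the main motor fatigue crack → the outlet coupling vibration
the outlet coupling vibration → the hydraulic bearing seizure
Length: 5 steps.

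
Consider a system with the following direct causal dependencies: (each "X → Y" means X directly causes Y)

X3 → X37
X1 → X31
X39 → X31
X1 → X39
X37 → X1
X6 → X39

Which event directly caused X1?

Upstream contributors include X3, but only X37 feeds directly into X1.

X37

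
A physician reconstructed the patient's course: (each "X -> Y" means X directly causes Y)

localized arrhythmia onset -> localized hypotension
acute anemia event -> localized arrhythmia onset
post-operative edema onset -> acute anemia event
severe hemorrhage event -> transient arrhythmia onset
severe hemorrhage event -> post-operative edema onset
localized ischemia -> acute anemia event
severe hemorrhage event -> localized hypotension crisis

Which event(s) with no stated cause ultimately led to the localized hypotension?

Tracing upstream from the localized hypotension: the localized hypotension ← the localized arrhythmia onset ← the acute anemia event ← the localized ischemia.
A separate upstream branch: the localized hypotension ← the localized arrhythmia onset ← the acute anemia event ← the post-operative edema onset ← the severe hemorrhage event.
Each of those chain origins has no stated cause.

the localized ischemia, the severe hemorrhage event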